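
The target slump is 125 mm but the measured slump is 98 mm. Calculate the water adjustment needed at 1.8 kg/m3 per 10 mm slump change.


Difference = 125 - 98 = 27 mm
Water adjustment = 27 * 1.8 / 10 = 4.9 kg/m3

4.9


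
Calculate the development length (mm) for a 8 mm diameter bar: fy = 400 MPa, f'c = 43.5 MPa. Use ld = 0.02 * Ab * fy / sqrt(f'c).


Ab = pi * 8^2 / 4 = 50.265 mm2
ld = 0.02 * 50.265 * 400 / sqrt(43.5)
= 61.0 mm

61.0


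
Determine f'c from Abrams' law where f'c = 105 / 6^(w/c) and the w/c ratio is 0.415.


f'c = 105 / 6^0.415
= 105 / 2.103
= 49.92 MPa

49.92


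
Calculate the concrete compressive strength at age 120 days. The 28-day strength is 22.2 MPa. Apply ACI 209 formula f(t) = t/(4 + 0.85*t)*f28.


f(120) = 120 / (4 + 0.85 * 120) * 22.2
= 120 / 106.0 * 22.2
= 25.13 MPa

25.13


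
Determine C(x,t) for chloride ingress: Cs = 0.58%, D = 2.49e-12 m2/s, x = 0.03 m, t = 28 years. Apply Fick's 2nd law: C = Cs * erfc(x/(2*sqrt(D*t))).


t_seconds = 28 * 365.25 * 24 * 3600 = 883612800.0 s
arg = 0.03 / (2 * sqrt(2.49e-12 * 883612800.0))
= 0.3198
erfc(0.3198) = 0.6511
C = 0.58 * 0.6511 = 0.3776%

0.3776


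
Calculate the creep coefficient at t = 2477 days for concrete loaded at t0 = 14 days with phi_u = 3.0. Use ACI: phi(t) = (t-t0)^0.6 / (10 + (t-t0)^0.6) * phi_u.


dt = 2477 - 14 = 2463
phi = 2463^0.6 / (10 + 2463^0.6) * 3.0
= 2.747

2.747


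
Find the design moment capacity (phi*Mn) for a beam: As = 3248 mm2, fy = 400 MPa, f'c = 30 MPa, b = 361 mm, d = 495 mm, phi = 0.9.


a = As * fy / (0.85 * f'c * b)
= 3248 * 400 / (0.85 * 30 * 361)
= 141.133 mm
Mn = As * fy * (d - a/2) / 10^6
= 551.424 kN-m
phi*Mn = 0.9 * 551.424 = 496.28 kN-m

496.28


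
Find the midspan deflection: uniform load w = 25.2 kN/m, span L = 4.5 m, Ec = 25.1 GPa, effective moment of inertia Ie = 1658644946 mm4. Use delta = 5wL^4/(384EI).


Convert: L = 4.5 m = 4500 mm, Ec = 25.1 GPa = 25100 MPa
delta = 5 * 25.2 * 4500^4 / (384 * 25100 * 1658644946)
= 3.23 mm

3.23


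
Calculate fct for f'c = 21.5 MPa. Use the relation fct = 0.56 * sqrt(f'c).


fct = 0.56 * sqrt(21.5)
= 0.56 * 4.637
= 2.597 MPa

2.597


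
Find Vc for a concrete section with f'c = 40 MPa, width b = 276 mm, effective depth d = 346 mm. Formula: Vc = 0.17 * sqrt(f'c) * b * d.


Vc = 0.17 * sqrt(40) * 276 * 346 / 1000
= 102.67 kN

102.67


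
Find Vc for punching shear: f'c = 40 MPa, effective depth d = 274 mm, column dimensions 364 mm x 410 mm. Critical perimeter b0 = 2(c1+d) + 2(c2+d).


b0 = 2*(364 + 274) + 2*(410 + 274) = 2644 mm
Vc = 0.33 * sqrt(40) * 2644 * 274 / 1000
= 1512.01 kN

1512.01


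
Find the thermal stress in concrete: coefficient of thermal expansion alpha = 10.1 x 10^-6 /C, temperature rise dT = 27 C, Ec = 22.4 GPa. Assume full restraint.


sigma = alpha * dT * Ec
= 10.1e-6 * 27 * 22.4 * 1000
= 6.108 MPa

6.108


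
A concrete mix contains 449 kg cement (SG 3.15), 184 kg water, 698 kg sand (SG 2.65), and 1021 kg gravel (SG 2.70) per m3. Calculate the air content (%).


Vol cement = 449 / (3.15 * 1000) = 0.14254 m3
Vol water = 184 / 1000 = 0.184 m3
Vol sand = 698 / (2.65 * 1000) = 0.263396 m3
Vol gravel = 1021 / (2.70 * 1000) = 0.378148 m3
Total solid + water volume = 0.968084 m3
Air = (1 - 0.968084) * 100 = 3.19%

3.19


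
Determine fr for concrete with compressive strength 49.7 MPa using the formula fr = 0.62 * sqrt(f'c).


fr = 0.62 * sqrt(49.7)
= 4.371 MPa

4.371


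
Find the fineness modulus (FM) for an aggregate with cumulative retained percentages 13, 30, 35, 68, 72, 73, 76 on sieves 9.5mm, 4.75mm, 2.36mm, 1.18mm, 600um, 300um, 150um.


FM = sum(cumulative % retained) / 100
= 367 / 100
= 3.67

3.67


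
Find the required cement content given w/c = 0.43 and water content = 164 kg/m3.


Cement = water / (w/c)
= 164 / 0.43
= 381.4 kg/m3

381.4


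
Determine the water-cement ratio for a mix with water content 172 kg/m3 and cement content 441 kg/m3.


w/c = water / cement
w/c = 172 / 441 = 0.39

0.39


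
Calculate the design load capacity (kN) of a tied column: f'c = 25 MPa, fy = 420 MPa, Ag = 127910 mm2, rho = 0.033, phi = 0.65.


Ast = rho * Ag = 0.033 * 127910 = 4221.03 mm2
phi*Pn = 0.65 * 0.80 * (0.85 * 25 * (127910 - 4221.03) + 420 * 4221.03) / 1000
= 2288.64 kN

2288.64


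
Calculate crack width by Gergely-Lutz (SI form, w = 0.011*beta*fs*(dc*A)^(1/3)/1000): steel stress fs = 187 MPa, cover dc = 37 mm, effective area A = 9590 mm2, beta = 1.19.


w = 0.011 * beta * fs * (dc * A)^(1/3) / 1000
= 0.011 * 1.19 * 187 * (37 * 9590)^(1/3) / 1000
= 0.173 mm

0.173


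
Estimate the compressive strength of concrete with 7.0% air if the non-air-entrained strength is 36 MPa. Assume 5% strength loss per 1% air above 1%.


Strength loss = (7.0 - 1) * 5 = 30.0%
f'c = 36 * (1 - 30.0/100)
= 25.2 MPa

25.2


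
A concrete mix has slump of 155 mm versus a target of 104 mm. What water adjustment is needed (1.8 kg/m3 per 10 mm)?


Difference = 104 - 155 = -51 mm
Water adjustment = -51 * 1.8 / 10 = -9.2 kg/m3

-9.2


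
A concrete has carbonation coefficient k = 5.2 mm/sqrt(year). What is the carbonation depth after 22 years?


depth = k * sqrt(t)
= 5.2 * sqrt(22)
= 24.39 mm

24.39


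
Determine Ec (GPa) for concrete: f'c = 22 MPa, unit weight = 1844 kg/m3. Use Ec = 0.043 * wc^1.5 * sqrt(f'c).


Ec = 0.043 * 1844^1.5 * sqrt(22) / 1000
= 15.97 GPa

15.97


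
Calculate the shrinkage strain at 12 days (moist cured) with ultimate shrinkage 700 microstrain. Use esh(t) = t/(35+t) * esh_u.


esh(12) = 12 / (35 + 12) * 700
= 12 / 47 * 700
= 178.7 microstrain

178.7


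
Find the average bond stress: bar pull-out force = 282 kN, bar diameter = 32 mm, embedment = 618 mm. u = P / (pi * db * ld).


u = P / (pi * db * ld)
= 282 * 1000 / (pi * 32 * 618)
= 4.539 MPa

4.539


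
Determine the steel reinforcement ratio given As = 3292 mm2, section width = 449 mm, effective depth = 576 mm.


rho = As / (b * d)
= 3292 / (449 * 576)
= 0.0127

0.0127


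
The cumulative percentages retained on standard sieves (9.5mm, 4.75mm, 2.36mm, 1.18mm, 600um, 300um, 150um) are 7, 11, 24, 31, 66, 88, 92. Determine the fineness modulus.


FM = sum(cumulative % retained) / 100
= 319 / 100
= 3.19

3.19


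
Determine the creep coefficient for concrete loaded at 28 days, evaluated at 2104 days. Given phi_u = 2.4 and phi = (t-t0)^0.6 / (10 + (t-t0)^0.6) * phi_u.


dt = 2104 - 28 = 2076
phi = 2076^0.6 / (10 + 2076^0.6) * 2.4
= 2.177

2.177


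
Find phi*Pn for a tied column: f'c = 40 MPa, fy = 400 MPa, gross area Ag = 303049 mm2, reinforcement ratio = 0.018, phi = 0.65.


Ast = rho * Ag = 0.018 * 303049 = 5454.882 mm2
phi*Pn = 0.65 * 0.80 * (0.85 * 40 * (303049 - 5454.882) + 400 * 5454.882) / 1000
= 6396.08 kN

6396.08


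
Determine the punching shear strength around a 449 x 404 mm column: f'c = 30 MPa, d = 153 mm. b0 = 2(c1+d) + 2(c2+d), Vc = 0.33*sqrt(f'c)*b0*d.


b0 = 2*(449 + 153) + 2*(404 + 153) = 2318 mm
Vc = 0.33 * sqrt(30) * 2318 * 153 / 1000
= 641.03 kN

641.03


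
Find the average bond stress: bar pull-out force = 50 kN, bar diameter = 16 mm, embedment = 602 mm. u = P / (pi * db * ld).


u = P / (pi * db * ld)
= 50 * 1000 / (pi * 16 * 602)
= 1.652 MPa

1.652


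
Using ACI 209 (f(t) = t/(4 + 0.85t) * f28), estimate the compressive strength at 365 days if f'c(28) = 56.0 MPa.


f(365) = 365 / (4 + 0.85 * 365) * 56.0
= 365 / 314.25 * 56.0
= 65.04 MPa

65.04


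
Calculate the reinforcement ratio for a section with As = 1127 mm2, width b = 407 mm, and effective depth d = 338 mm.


rho = As / (b * d)
= 1127 / (407 * 338)
= 0.0082

0.0082


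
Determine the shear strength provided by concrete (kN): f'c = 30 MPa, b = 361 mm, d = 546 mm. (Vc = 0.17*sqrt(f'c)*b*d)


Vc = 0.17 * sqrt(30) * 361 * 546 / 1000
= 183.53 kN

183.53


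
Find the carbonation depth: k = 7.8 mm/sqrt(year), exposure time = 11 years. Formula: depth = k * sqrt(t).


depth = k * sqrt(t)
= 7.8 * sqrt(11)
= 25.87 mm

25.87


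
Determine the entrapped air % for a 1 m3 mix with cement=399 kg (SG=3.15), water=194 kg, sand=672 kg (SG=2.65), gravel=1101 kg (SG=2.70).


Vol cement = 399 / (3.15 * 1000) = 0.126667 m3
Vol water = 194 / 1000 = 0.194 m3
Vol sand = 672 / (2.65 * 1000) = 0.253585 m3
Vol gravel = 1101 / (2.70 * 1000) = 0.407778 m3
Total solid + water volume = 0.982029 m3
Air = (1 - 0.982029) * 100 = 1.8%

1.8


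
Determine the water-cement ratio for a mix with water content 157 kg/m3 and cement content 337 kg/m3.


w/c = water / cement
w/c = 157 / 337 = 0.466

0.466


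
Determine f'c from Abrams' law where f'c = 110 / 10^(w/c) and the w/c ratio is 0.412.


f'c = 110 / 10^0.412
= 110 / 2.582
= 42.6 MPa

42.6


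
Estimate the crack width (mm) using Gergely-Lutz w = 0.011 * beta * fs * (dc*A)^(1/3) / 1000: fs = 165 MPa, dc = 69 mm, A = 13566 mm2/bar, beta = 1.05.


w = 0.011 * beta * fs * (dc * A)^(1/3) / 1000
= 0.011 * 1.05 * 165 * (69 * 13566)^(1/3) / 1000
= 0.186 mm

0.186


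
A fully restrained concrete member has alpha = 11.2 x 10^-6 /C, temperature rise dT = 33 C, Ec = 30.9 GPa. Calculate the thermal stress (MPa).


sigma = alpha * dT * Ec
= 11.2e-6 * 33 * 30.9 * 1000
= 11.421 MPa

11.421


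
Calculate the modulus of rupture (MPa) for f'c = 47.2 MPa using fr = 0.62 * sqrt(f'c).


fr = 0.62 * sqrt(47.2)
= 4.26 MPa

4.26


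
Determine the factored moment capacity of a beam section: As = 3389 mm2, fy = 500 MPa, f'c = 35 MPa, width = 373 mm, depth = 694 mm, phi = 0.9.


a = As * fy / (0.85 * f'c * b)
= 3389 * 500 / (0.85 * 35 * 373)
= 152.7024 mm
Mn = As * fy * (d - a/2) / 10^6
= 1046.6059 kN-m
phi*Mn = 0.9 * 1046.6059 = 941.95 kN-m

941.95


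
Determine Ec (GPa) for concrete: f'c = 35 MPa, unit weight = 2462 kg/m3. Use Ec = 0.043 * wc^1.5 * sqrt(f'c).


Ec = 0.043 * 2462^1.5 * sqrt(35) / 1000
= 31.08 GPa

31.08


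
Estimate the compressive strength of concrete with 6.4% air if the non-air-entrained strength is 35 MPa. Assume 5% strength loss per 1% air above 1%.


Strength loss = (6.4 - 1) * 5 = 27.0%
f'c = 35 * (1 - 27.0/100)
= 25.55 MPa

25.55


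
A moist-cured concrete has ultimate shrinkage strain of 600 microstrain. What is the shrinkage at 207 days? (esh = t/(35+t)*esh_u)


esh(207) = 207 / (35 + 207) * 600
= 207 / 242 * 600
= 513.2 microstrain

513.2


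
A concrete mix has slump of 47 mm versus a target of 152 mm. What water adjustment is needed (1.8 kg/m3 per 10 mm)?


Difference = 152 - 47 = 105 mm
Water adjustment = 105 * 1.8 / 10 = 18.9 kg/m3

18.9


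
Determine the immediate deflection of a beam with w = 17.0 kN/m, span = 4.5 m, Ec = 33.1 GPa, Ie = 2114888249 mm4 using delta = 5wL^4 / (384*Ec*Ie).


Convert: L = 4.5 m = 4500 mm, Ec = 33.1 GPa = 33100 MPa
delta = 5 * 17.0 * 4500^4 / (384 * 33100 * 2114888249)
= 1.3 mm

1.3


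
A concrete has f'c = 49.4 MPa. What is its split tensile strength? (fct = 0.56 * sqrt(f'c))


fct = 0.56 * sqrt(49.4)
= 0.56 * 7.029
= 3.936 MPa

3.936


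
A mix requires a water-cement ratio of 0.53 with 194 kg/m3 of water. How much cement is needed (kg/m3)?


Cement = water / (w/c)
= 194 / 0.53
= 366.0 kg/m3

366.0


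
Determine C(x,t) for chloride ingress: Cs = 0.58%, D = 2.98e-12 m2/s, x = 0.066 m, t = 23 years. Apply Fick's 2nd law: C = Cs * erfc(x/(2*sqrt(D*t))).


t_seconds = 23 * 365.25 * 24 * 3600 = 725824800.0 s
arg = 0.066 / (2 * sqrt(2.98e-12 * 725824800.0))
= 0.7096
erfc(0.7096) = 0.3156
C = 0.58 * 0.3156 = 0.1831%

0.1831


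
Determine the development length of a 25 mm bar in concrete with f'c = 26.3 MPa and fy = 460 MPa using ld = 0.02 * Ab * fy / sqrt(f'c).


Ab = pi * 25^2 / 4 = 490.874 mm2
ld = 0.02 * 490.874 * 460 / sqrt(26.3)
= 880.6 mm

880.6


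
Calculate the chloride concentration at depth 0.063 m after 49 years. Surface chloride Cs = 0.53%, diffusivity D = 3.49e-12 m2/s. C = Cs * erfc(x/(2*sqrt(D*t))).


t_seconds = 49 * 365.25 * 24 * 3600 = 1546322400.0 s
arg = 0.063 / (2 * sqrt(3.49e-12 * 1546322400.0))
= 0.4288
erfc(0.4288) = 0.5442
C = 0.53 * 0.5442 = 0.2885%

0.2885


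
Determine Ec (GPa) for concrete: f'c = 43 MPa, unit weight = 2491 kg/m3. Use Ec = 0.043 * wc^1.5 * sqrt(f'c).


Ec = 0.043 * 2491^1.5 * sqrt(43) / 1000
= 35.06 GPa

35.06


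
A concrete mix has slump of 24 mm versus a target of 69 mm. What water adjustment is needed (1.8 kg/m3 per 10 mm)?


Difference = 69 - 24 = 45 mm
Water adjustment = 45 * 1.8 / 10 = 8.1 kg/m3

8.1


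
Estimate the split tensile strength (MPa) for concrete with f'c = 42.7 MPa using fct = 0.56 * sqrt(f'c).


fct = 0.56 * sqrt(42.7)
= 0.56 * 6.535
= 3.659 MPa

3.659


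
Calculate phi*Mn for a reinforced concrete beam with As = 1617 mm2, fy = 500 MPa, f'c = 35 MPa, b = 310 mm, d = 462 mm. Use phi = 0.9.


a = As * fy / (0.85 * f'c * b)
= 1617 * 500 / (0.85 * 35 * 310)
= 87.666 mm
Mn = As * fy * (d - a/2) / 10^6
= 338.088 kN-m
phi*Mn = 0.9 * 338.088 = 304.28 kN-m

304.28


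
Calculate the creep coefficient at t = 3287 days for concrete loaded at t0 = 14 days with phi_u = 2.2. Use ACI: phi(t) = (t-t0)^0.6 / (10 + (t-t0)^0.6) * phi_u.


dt = 3287 - 14 = 3273
phi = 3273^0.6 / (10 + 3273^0.6) * 2.2
= 2.041

2.041


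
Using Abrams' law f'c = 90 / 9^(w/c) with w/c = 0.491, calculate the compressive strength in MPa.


f'c = 90 / 9^0.491
= 90 / 2.941
= 30.6 MPa

30.6


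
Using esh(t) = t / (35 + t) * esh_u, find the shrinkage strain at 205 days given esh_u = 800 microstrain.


esh(205) = 205 / (35 + 205) * 800
= 205 / 240 * 800
= 683.3 microstrain

683.3


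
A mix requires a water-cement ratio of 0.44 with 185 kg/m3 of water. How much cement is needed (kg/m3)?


Cement = water / (w/c)
= 185 / 0.44
= 420.5 kg/m3

420.5


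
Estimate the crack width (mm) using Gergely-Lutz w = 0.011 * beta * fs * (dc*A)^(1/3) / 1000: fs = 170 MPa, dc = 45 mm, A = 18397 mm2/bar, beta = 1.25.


w = 0.011 * beta * fs * (dc * A)^(1/3) / 1000
= 0.011 * 1.25 * 170 * (45 * 18397)^(1/3) / 1000
= 0.219 mm

0.219


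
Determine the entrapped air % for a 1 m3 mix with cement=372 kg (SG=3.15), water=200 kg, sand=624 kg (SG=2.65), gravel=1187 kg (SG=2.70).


Vol cement = 372 / (3.15 * 1000) = 0.118095 m3
Vol water = 200 / 1000 = 0.2 m3
Vol sand = 624 / (2.65 * 1000) = 0.235472 m3
Vol gravel = 1187 / (2.70 * 1000) = 0.43963 m3
Total solid + water volume = 0.993197 m3
Air = (1 - 0.993197) * 100 = 0.68%

0.68


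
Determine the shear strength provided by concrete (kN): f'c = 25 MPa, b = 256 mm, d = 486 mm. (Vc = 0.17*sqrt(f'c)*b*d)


Vc = 0.17 * sqrt(25) * 256 * 486 / 1000
= 105.75 kN

105.75


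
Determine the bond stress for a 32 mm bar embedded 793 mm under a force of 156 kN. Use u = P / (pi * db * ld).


u = P / (pi * db * ld)
= 156 * 1000 / (pi * 32 * 793)
= 1.957 MPa

1.957


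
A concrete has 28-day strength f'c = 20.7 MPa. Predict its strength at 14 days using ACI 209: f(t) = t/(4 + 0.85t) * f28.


f(14) = 14 / (4 + 0.85 * 14) * 20.7
= 14 / 15.9 * 20.7
= 18.23 MPa

18.23


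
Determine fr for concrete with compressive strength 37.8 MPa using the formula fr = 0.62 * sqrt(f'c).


fr = 0.62 * sqrt(37.8)
= 3.812 MPa

3.812


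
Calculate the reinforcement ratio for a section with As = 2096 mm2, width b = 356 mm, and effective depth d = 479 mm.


rho = As / (b * d)
= 2096 / (356 * 479)
= 0.0123

0.0123


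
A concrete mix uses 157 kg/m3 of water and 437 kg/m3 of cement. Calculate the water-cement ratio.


w/c = water / cement
w/c = 157 / 437 = 0.359

0.359


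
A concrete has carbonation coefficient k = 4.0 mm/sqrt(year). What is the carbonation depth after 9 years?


depth = k * sqrt(t)
= 4.0 * sqrt(9)
= 12.0 mm

12.0


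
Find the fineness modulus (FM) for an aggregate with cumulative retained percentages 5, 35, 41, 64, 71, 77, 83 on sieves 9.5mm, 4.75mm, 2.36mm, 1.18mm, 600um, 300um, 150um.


FM = sum(cumulative % retained) / 100
= 376 / 100
= 3.76

3.76


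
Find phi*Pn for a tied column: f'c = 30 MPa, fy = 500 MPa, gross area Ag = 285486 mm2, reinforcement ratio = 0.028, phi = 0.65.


Ast = rho * Ag = 0.028 * 285486 = 7993.608 mm2
phi*Pn = 0.65 * 0.80 * (0.85 * 30 * (285486 - 7993.608) + 500 * 7993.608) / 1000
= 5757.89 kN

5757.89


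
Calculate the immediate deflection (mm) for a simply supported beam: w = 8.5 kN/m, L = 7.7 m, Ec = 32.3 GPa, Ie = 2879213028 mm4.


Convert: L = 7.7 m = 7700 mm, Ec = 32.3 GPa = 32300 MPa
delta = 5 * 8.5 * 7700^4 / (384 * 32300 * 2879213028)
= 4.18 mm

4.18


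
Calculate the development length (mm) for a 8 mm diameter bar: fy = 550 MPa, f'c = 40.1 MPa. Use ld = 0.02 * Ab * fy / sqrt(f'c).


Ab = pi * 8^2 / 4 = 50.265 mm2
ld = 0.02 * 50.265 * 550 / sqrt(40.1)
= 87.3 mm

87.3


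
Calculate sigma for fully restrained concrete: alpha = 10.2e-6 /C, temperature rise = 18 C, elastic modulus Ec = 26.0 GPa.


sigma = alpha * dT * Ec
= 10.2e-6 * 18 * 26.0 * 1000
= 4.774 MPa

4.774


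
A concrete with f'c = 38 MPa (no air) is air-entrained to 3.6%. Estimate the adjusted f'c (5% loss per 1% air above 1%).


Strength loss = (3.6 - 1) * 5 = 13.0%
f'c = 38 * (1 - 13.0/100)
= 33.06 MPa

33.06


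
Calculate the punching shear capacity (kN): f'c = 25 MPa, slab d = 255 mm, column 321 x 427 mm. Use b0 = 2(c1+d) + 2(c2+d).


b0 = 2*(321 + 255) + 2*(427 + 255) = 2516 mm
Vc = 0.33 * sqrt(25) * 2516 * 255 / 1000
= 1058.61 kN

1058.61


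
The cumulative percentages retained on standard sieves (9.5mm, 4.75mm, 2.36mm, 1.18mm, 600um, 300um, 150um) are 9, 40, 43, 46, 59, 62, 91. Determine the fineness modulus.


FM = sum(cumulative % retained) / 100
= 350 / 100
= 3.5

3.5


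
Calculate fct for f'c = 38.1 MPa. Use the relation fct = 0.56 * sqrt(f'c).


fct = 0.56 * sqrt(38.1)
= 0.56 * 6.173
= 3.457 MPa

3.457


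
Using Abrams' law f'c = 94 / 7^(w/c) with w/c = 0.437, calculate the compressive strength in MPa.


f'c = 94 / 7^0.437
= 94 / 2.34
= 40.16 MPa

40.16


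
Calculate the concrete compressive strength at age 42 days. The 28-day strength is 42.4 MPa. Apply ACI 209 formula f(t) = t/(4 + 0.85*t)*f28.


f(42) = 42 / (4 + 0.85 * 42) * 42.4
= 42 / 39.7 * 42.4
= 44.86 MPa

44.86


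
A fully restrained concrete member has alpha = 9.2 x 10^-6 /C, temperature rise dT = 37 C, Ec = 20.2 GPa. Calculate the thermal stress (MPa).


sigma = alpha * dT * Ec
= 9.2e-6 * 37 * 20.2 * 1000
= 6.876 MPa

6.876


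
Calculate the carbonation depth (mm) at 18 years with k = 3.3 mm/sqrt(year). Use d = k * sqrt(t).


depth = k * sqrt(t)
= 3.3 * sqrt(18)
= 14.0 mm

14.0


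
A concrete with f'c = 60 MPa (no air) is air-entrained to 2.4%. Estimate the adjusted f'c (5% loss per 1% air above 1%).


Strength loss = (2.4 - 1) * 5 = 7.0%
f'c = 60 * (1 - 7.0/100)
= 55.8 MPa

55.8


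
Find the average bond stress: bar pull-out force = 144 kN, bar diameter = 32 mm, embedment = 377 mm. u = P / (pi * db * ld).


u = P / (pi * db * ld)
= 144 * 1000 / (pi * 32 * 377)
= 3.799 MPa

3.799


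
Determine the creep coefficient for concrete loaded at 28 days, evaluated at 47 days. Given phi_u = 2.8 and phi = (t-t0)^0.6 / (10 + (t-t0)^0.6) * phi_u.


dt = 47 - 28 = 19
phi = 19^0.6 / (10 + 19^0.6) * 2.8
= 1.034

1.034


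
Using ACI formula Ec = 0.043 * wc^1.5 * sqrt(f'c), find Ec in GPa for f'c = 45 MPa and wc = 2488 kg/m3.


Ec = 0.043 * 2488^1.5 * sqrt(45) / 1000
= 35.8 GPa

35.8


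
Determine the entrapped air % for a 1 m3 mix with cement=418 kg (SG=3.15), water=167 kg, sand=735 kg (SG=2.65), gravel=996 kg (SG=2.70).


Vol cement = 418 / (3.15 * 1000) = 0.132698 m3
Vol water = 167 / 1000 = 0.167 m3
Vol sand = 735 / (2.65 * 1000) = 0.277358 m3
Vol gravel = 996 / (2.70 * 1000) = 0.368889 m3
Total solid + water volume = 0.945946 m3
Air = (1 - 0.945946) * 100 = 5.41%

5.41


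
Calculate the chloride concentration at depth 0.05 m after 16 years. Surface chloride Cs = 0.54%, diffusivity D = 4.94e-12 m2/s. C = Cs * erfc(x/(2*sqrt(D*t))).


t_seconds = 16 * 365.25 * 24 * 3600 = 504921600.0 s
arg = 0.05 / (2 * sqrt(4.94e-12 * 504921600.0))
= 0.5006
erfc(0.5006) = 0.479
C = 0.54 * 0.479 = 0.2587%

0.2587


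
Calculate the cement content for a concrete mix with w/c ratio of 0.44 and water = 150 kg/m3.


Cement = water / (w/c)
= 150 / 0.44
= 340.9 kg/m3

340.9


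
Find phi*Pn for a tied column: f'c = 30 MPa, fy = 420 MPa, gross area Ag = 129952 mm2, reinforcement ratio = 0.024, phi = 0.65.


Ast = rho * Ag = 0.024 * 129952 = 3118.848 mm2
phi*Pn = 0.65 * 0.80 * (0.85 * 30 * (129952 - 3118.848) + 420 * 3118.848) / 1000
= 2362.96 kN

2362.96


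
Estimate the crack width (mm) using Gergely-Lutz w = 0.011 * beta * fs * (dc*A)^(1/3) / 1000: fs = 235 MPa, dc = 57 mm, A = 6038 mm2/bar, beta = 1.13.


w = 0.011 * beta * fs * (dc * A)^(1/3) / 1000
= 0.011 * 1.13 * 235 * (57 * 6038)^(1/3) / 1000
= 0.205 mm

0.205


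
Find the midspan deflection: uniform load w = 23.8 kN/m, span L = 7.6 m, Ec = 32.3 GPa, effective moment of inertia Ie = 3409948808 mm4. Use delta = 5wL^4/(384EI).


Convert: L = 7.6 m = 7600 mm, Ec = 32.3 GPa = 32300 MPa
delta = 5 * 23.8 * 7600^4 / (384 * 32300 * 3409948808)
= 9.39 mm

9.39


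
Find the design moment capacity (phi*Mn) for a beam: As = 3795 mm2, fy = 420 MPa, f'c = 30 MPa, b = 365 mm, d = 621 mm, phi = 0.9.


a = As * fy / (0.85 * f'c * b)
= 3795 * 420 / (0.85 * 30 * 365)
= 171.249 mm
Mn = As * fy * (d - a/2) / 10^6
= 853.335 kN-m
phi*Mn = 0.9 * 853.335 = 768.0 kN-m

768.0


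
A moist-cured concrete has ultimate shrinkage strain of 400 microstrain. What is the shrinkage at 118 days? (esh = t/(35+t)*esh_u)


esh(118) = 118 / (35 + 118) * 400
= 118 / 153 * 400
= 308.5 microstrain

308.5


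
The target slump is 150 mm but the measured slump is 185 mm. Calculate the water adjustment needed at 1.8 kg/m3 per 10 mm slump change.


Difference = 150 - 185 = -35 mm
Water adjustment = -35 * 1.8 / 10 = -6.3 kg/m3

-6.3


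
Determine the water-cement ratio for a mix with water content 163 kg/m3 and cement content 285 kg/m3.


w/c = water / cement
w/c = 163 / 285 = 0.572

0.572


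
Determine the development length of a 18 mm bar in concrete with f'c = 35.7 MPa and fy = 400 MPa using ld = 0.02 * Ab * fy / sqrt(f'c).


Ab = pi * 18^2 / 4 = 254.469 mm2
ld = 0.02 * 254.469 * 400 / sqrt(35.7)
= 340.7 mm

340.7


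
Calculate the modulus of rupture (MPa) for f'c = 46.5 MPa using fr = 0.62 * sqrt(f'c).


fr = 0.62 * sqrt(46.5)
= 4.228 MPa

4.228


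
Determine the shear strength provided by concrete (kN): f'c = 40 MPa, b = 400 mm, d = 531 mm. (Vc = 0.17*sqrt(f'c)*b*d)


Vc = 0.17 * sqrt(40) * 400 * 531 / 1000
= 228.37 kN

228.37


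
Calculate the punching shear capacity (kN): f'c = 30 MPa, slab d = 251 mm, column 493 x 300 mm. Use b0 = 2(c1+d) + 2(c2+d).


b0 = 2*(493 + 251) + 2*(300 + 251) = 2590 mm
Vc = 0.33 * sqrt(30) * 2590 * 251 / 1000
= 1175.03 kN

1175.03


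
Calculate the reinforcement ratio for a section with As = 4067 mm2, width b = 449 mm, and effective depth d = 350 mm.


rho = As / (b * d)
= 4067 / (449 * 350)
= 0.0259

0.0259


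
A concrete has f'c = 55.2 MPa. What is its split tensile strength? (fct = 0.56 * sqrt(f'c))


fct = 0.56 * sqrt(55.2)
= 0.56 * 7.43
= 4.161 MPa

4.161


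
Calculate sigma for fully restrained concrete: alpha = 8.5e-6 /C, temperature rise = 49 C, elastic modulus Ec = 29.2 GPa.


sigma = alpha * dT * Ec
= 8.5e-6 * 49 * 29.2 * 1000
= 12.162 MPa

12.162


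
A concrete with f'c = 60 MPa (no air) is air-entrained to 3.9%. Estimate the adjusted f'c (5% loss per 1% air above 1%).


Strength loss = (3.9 - 1) * 5 = 14.5%
f'c = 60 * (1 - 14.5/100)
= 51.3 MPa

51.3


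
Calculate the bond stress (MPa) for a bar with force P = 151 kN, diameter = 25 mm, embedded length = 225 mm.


u = P / (pi * db * ld)
= 151 * 1000 / (pi * 25 * 225)
= 8.545 MPa

8.545


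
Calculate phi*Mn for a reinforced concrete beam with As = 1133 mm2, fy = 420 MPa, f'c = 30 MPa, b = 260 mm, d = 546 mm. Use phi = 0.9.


a = As * fy / (0.85 * f'c * b)
= 1133 * 420 / (0.85 * 30 * 260)
= 71.7738 mm
Mn = As * fy * (d - a/2) / 10^6
= 242.7424 kN-m
phi*Mn = 0.9 * 242.7424 = 218.47 kN-m

218.47


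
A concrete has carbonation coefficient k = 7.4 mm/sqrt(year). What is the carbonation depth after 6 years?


depth = k * sqrt(t)
= 7.4 * sqrt(6)
= 18.13 mm

18.13


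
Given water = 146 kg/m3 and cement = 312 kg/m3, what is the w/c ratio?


w/c = water / cement
w/c = 146 / 312 = 0.468

0.468


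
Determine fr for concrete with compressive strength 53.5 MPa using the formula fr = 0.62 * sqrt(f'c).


fr = 0.62 * sqrt(53.5)
= 4.535 MPa

4.535


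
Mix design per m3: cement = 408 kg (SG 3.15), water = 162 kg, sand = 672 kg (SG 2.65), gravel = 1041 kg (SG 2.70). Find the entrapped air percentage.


Vol cement = 408 / (3.15 * 1000) = 0.129524 m3
Vol water = 162 / 1000 = 0.162 m3
Vol sand = 672 / (2.65 * 1000) = 0.253585 m3
Vol gravel = 1041 / (2.70 * 1000) = 0.385556 m3
Total solid + water volume = 0.930664 m3
Air = (1 - 0.930664) * 100 = 6.93%

6.93


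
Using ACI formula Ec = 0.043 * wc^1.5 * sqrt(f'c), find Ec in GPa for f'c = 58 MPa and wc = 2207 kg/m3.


Ec = 0.043 * 2207^1.5 * sqrt(58) / 1000
= 33.95 GPa

33.95


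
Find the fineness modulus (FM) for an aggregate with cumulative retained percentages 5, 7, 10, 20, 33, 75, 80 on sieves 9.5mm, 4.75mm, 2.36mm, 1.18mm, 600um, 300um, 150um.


FM = sum(cumulative % retained) / 100
= 230 / 100
= 2.3

2.3


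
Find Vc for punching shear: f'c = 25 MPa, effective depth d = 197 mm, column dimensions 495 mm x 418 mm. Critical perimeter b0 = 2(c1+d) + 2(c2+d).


b0 = 2*(495 + 197) + 2*(418 + 197) = 2614 mm
Vc = 0.33 * sqrt(25) * 2614 * 197 / 1000
= 849.68 kN

849.68


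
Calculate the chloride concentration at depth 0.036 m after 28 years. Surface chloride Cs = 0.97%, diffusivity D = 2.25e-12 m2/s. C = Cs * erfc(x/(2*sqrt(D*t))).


t_seconds = 28 * 365.25 * 24 * 3600 = 883612800.0 s
arg = 0.036 / (2 * sqrt(2.25e-12 * 883612800.0))
= 0.4037
erfc(0.4037) = 0.5681
C = 0.97 * 0.5681 = 0.551%

0.551


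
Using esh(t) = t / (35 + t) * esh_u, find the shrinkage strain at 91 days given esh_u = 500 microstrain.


esh(91) = 91 / (35 + 91) * 500
= 91 / 126 * 500
= 361.1 microstrain

361.1


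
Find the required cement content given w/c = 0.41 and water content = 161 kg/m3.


Cement = water / (w/c)
= 161 / 0.41
= 392.7 kg/m3

392.7


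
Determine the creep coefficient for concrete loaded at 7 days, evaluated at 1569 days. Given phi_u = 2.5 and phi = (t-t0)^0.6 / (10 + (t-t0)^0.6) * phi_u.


dt = 1569 - 7 = 1562
phi = 1562^0.6 / (10 + 1562^0.6) * 2.5
= 2.23

2.23


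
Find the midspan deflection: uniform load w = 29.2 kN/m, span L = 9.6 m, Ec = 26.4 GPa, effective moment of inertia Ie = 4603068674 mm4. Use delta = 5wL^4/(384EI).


Convert: L = 9.6 m = 9600 mm, Ec = 26.4 GPa = 26400 MPa
delta = 5 * 29.2 * 9600^4 / (384 * 26400 * 4603068674)
= 26.57 mm

26.57


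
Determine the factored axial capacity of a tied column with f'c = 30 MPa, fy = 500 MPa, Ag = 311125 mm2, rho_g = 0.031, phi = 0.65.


Ast = rho * Ag = 0.031 * 311125 = 9644.875 mm2
phi*Pn = 0.65 * 0.80 * (0.85 * 30 * (311125 - 9644.875) + 500 * 9644.875) / 1000
= 6505.29 kN

6505.29


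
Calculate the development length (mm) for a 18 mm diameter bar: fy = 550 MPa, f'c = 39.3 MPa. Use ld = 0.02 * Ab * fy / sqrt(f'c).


Ab = pi * 18^2 / 4 = 254.469 mm2
ld = 0.02 * 254.469 * 550 / sqrt(39.3)
= 446.5 mm

446.5


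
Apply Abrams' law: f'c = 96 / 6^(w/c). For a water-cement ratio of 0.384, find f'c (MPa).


f'c = 96 / 6^0.384
= 96 / 1.99
= 48.25 MPa

48.25


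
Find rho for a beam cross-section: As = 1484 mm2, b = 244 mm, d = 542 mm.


rho = As / (b * d)
= 1484 / (244 * 542)
= 0.0112

0.0112


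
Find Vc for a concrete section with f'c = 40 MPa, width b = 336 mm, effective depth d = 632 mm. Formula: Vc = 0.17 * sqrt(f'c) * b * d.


Vc = 0.17 * sqrt(40) * 336 * 632 / 1000
= 228.32 kN

228.32


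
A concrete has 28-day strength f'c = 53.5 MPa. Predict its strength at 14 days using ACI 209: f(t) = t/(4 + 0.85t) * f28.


f(14) = 14 / (4 + 0.85 * 14) * 53.5
= 14 / 15.9 * 53.5
= 47.11 MPa

47.11


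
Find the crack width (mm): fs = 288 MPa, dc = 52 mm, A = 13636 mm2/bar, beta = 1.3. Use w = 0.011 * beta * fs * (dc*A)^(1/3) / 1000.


w = 0.011 * beta * fs * (dc * A)^(1/3) / 1000
= 0.011 * 1.3 * 288 * (52 * 13636)^(1/3) / 1000
= 0.367 mm

0.367


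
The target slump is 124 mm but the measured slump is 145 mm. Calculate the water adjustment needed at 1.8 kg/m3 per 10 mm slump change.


Difference = 124 - 145 = -21 mm
Water adjustment = -21 * 1.8 / 10 = -3.8 kg/m3

-3.8


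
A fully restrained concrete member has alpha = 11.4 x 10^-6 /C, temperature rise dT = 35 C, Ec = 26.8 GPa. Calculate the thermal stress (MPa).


sigma = alpha * dT * Ec
= 11.4e-6 * 35 * 26.8 * 1000
= 10.693 MPa

10.693


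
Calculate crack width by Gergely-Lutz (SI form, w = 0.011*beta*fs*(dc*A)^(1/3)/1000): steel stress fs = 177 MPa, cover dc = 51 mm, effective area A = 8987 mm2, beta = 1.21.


w = 0.011 * beta * fs * (dc * A)^(1/3) / 1000
= 0.011 * 1.21 * 177 * (51 * 8987)^(1/3) / 1000
= 0.182 mm

0.182


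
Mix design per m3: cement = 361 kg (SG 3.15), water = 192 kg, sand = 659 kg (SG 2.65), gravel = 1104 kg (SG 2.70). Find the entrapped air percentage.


Vol cement = 361 / (3.15 * 1000) = 0.114603 m3
Vol water = 192 / 1000 = 0.192 m3
Vol sand = 659 / (2.65 * 1000) = 0.248679 m3
Vol gravel = 1104 / (2.70 * 1000) = 0.408889 m3
Total solid + water volume = 0.964171 m3
Air = (1 - 0.964171) * 100 = 3.58%

3.58


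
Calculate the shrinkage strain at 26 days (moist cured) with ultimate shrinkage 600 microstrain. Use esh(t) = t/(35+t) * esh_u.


esh(26) = 26 / (35 + 26) * 600
= 26 / 61 * 600
= 255.7 microstrain

255.7


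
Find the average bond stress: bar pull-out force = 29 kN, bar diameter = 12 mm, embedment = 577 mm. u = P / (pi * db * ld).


u = P / (pi * db * ld)
= 29 * 1000 / (pi * 12 * 577)
= 1.333 MPa

1.333


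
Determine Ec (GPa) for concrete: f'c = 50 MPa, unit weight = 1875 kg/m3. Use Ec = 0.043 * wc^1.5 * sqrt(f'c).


Ec = 0.043 * 1875^1.5 * sqrt(50) / 1000
= 24.69 GPa

24.69


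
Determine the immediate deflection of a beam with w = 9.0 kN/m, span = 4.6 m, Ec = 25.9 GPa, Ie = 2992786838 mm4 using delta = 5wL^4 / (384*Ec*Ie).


Convert: L = 4.6 m = 4600 mm, Ec = 25.9 GPa = 25900 MPa
delta = 5 * 9.0 * 4600^4 / (384 * 25900 * 2992786838)
= 0.68 mm

0.68


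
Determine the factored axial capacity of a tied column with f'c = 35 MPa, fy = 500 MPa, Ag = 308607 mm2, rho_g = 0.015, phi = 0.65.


Ast = rho * Ag = 0.015 * 308607 = 4629.105 mm2
phi*Pn = 0.65 * 0.80 * (0.85 * 35 * (308607 - 4629.105) + 500 * 4629.105) / 1000
= 5906.11 kN

5906.11


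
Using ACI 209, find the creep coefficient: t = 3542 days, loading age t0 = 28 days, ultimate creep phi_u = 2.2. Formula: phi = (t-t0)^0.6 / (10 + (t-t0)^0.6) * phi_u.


dt = 3542 - 28 = 3514
phi = 3514^0.6 / (10 + 3514^0.6) * 2.2
= 2.047

2.047


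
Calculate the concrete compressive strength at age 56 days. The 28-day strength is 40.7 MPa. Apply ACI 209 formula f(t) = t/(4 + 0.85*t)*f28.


f(56) = 56 / (4 + 0.85 * 56) * 40.7
= 56 / 51.6 * 40.7
= 44.17 MPa

44.17


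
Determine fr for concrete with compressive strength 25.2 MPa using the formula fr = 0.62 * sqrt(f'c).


fr = 0.62 * sqrt(25.2)
= 3.112 MPa

3.112


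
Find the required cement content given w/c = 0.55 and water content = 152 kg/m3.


Cement = water / (w/c)
= 152 / 0.55
= 276.4 kg/m3

276.4


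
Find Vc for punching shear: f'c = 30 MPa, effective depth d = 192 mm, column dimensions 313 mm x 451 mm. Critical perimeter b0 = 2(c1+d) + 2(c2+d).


b0 = 2*(313 + 192) + 2*(451 + 192) = 2296 mm
Vc = 0.33 * sqrt(30) * 2296 * 192 / 1000
= 796.8 kN

796.8


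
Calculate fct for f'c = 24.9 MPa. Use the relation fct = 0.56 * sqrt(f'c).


fct = 0.56 * sqrt(24.9)
= 0.56 * 4.99
= 2.794 MPa

2.794


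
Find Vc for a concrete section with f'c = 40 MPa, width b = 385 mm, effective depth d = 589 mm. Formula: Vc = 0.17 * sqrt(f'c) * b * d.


Vc = 0.17 * sqrt(40) * 385 * 589 / 1000
= 243.81 kN

243.81


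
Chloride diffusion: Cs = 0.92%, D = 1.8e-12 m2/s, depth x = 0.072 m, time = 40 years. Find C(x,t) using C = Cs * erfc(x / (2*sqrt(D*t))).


t_seconds = 40 * 365.25 * 24 * 3600 = 1262304000.0 s
arg = 0.072 / (2 * sqrt(1.8e-12 * 1262304000.0))
= 0.7552
erfc(0.7552) = 0.2855
C = 0.92 * 0.2855 = 0.2627%

0.2627


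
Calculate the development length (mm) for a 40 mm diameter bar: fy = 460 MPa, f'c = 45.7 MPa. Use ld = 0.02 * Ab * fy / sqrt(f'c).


Ab = pi * 40^2 / 4 = 1256.637 mm2
ld = 0.02 * 1256.637 * 460 / sqrt(45.7)
= 1710.2 mm

1710.2


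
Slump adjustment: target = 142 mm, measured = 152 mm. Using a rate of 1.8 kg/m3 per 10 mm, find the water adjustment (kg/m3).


Difference = 142 - 152 = -10 mm
Water adjustment = -10 * 1.8 / 10 = -1.8 kg/m3

-1.8


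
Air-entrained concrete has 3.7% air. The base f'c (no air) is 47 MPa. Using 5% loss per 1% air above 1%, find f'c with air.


Strength loss = (3.7 - 1) * 5 = 13.5%
f'c = 47 * (1 - 13.5/100)
= 40.66 MPa

40.66


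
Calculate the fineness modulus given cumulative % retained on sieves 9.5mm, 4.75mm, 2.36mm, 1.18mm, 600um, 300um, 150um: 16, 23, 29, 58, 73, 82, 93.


FM = sum(cumulative % retained) / 100
= 374 / 100
= 3.74

3.74


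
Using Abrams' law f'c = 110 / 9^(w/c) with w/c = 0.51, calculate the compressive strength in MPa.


f'c = 110 / 9^0.51
= 110 / 3.067
= 35.87 MPa

35.87


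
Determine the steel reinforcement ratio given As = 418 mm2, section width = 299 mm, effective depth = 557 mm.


rho = As / (b * d)
= 418 / (299 * 557)
= 0.0025

0.0025


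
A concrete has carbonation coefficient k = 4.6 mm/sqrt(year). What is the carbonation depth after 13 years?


depth = k * sqrt(t)
= 4.6 * sqrt(13)
= 16.59 mm

16.59


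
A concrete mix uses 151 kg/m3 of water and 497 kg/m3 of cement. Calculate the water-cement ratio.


w/c = water / cement
w/c = 151 / 497 = 0.304

0.304


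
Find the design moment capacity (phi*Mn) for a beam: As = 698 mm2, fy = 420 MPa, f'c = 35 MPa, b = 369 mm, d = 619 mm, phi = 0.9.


a = As * fy / (0.85 * f'c * b)
= 698 * 420 / (0.85 * 35 * 369)
= 26.7049 mm
Mn = As * fy * (d - a/2) / 10^6
= 177.5516 kN-m
phi*Mn = 0.9 * 177.5516 = 159.8 kN-m

159.8


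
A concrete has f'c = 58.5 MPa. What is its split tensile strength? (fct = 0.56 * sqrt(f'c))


fct = 0.56 * sqrt(58.5)
= 0.56 * 7.649
= 4.283 MPa

4.283


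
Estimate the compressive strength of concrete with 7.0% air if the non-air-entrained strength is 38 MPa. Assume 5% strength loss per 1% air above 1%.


Strength loss = (7.0 - 1) * 5 = 30.0%
f'c = 38 * (1 - 30.0/100)
= 26.6 MPa

26.6


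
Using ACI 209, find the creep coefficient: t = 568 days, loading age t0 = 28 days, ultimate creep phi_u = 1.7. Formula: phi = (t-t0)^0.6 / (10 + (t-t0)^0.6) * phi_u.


dt = 568 - 28 = 540
phi = 540^0.6 / (10 + 540^0.6) * 1.7
= 1.383

1.383


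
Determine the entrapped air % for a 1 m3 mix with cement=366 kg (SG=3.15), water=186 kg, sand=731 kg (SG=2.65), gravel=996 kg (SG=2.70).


Vol cement = 366 / (3.15 * 1000) = 0.11619 m3
Vol water = 186 / 1000 = 0.186 m3
Vol sand = 731 / (2.65 * 1000) = 0.275849 m3
Vol gravel = 996 / (2.70 * 1000) = 0.368889 m3
Total solid + water volume = 0.946928 m3
Air = (1 - 0.946928) * 100 = 5.31%

5.31


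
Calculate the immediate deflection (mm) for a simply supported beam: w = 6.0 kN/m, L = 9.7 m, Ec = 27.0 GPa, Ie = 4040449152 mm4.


Convert: L = 9.7 m = 9700 mm, Ec = 27.0 GPa = 27000 MPa
delta = 5 * 6.0 * 9700^4 / (384 * 27000 * 4040449152)
= 6.34 mm

6.34


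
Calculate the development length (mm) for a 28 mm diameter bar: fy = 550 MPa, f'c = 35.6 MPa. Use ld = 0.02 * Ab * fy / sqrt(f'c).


Ab = pi * 28^2 / 4 = 615.752 mm2
ld = 0.02 * 615.752 * 550 / sqrt(35.6)
= 1135.2 mm

1135.2


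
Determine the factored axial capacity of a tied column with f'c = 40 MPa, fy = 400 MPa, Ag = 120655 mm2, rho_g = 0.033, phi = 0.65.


Ast = rho * Ag = 0.033 * 120655 = 3981.615 mm2
phi*Pn = 0.65 * 0.80 * (0.85 * 40 * (120655 - 3981.615) + 400 * 3981.615) / 1000
= 2890.96 kN

2890.96


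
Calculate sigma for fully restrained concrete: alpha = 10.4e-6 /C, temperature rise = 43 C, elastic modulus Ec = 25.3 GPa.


sigma = alpha * dT * Ec
= 10.4e-6 * 43 * 25.3 * 1000
= 11.314 MPa

11.314


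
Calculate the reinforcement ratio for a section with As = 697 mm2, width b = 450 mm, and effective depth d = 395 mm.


rho = As / (b * d)
= 697 / (450 * 395)
= 0.0039

0.0039


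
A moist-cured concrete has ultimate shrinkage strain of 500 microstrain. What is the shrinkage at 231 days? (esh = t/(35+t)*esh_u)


esh(231) = 231 / (35 + 231) * 500
= 231 / 266 * 500
= 434.2 microstrain

434.2


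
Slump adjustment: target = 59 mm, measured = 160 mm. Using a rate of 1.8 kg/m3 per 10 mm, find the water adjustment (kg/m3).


Difference = 59 - 160 = -101 mm
Water adjustment = -101 * 1.8 / 10 = -18.2 kg/m3

-18.2


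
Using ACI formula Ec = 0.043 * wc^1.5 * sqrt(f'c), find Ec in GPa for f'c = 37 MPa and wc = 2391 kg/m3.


Ec = 0.043 * 2391^1.5 * sqrt(37) / 1000
= 30.58 GPa

30.58


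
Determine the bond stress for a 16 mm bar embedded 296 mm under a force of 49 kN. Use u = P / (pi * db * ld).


u = P / (pi * db * ld)
= 49 * 1000 / (pi * 16 * 296)
= 3.293 MPa

3.293


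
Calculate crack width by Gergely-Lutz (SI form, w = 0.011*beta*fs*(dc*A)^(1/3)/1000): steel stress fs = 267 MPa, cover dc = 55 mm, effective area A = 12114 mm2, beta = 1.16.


w = 0.011 * beta * fs * (dc * A)^(1/3) / 1000
= 0.011 * 1.16 * 267 * (55 * 12114)^(1/3) / 1000
= 0.298 mm

0.298


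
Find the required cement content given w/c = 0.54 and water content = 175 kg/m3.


Cement = water / (w/c)
= 175 / 0.54
= 324.1 kg/m3

324.1


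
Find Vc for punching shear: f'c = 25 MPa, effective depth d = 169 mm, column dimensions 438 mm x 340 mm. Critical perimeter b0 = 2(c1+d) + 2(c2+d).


b0 = 2*(438 + 169) + 2*(340 + 169) = 2232 mm
Vc = 0.33 * sqrt(25) * 2232 * 169 / 1000
= 622.39 kN

622.39


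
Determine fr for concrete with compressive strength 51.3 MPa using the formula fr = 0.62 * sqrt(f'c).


fr = 0.62 * sqrt(51.3)
= 4.441 MPa

4.441


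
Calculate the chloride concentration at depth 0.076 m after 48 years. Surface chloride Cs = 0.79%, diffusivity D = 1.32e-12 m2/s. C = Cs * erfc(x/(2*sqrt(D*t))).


t_seconds = 48 * 365.25 * 24 * 3600 = 1514764800.0 s
arg = 0.076 / (2 * sqrt(1.32e-12 * 1514764800.0))
= 0.8498
erfc(0.8498) = 0.2294
C = 0.79 * 0.2294 = 0.1813%

0.1813


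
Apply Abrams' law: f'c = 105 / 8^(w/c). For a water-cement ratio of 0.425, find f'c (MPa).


f'c = 105 / 8^0.425
= 105 / 2.42
= 43.39 MPa

43.39


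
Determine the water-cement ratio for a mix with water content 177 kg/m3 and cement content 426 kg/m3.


w/c = water / cement
w/c = 177 / 426 = 0.415

0.415


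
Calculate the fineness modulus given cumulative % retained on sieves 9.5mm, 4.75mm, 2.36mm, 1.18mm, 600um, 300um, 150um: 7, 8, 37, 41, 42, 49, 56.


FM = sum(cumulative % retained) / 100
= 240 / 100
= 2.4

2.4


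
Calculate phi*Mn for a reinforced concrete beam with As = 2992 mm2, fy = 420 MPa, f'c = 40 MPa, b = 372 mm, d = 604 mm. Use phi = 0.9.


a = As * fy / (0.85 * f'c * b)
= 2992 * 420 / (0.85 * 40 * 372)
= 99.3548 mm
Mn = As * fy * (d - a/2) / 10^6
= 696.5839 kN-m
phi*Mn = 0.9 * 696.5839 = 626.93 kN-m

626.93
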